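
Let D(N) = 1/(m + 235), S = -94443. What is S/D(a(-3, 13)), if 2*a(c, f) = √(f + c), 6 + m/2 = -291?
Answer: 33905037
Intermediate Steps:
m = -594 (m = -12 + 2*(-291) = -12 - 582 = -594)
a(c, f) = √(c + f)/2 (a(c, f) = √(f + c)/2 = √(c + f)/2)
D(N) = -1/359 (D(N) = 1/(-594 + 235) = 1/(-359) = -1/359)
S/D(a(-3, 13)) = -94443/(-1/359) = -94443*(-359) = 33905037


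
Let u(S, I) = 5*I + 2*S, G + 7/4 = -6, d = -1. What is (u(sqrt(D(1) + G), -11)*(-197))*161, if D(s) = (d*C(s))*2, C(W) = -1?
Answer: 1744435 - 31717*I*sqrt(23) ≈ 1.7444e+6 - 1.5211e+5*I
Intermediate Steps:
G = -31/4 (G = -7/4 - 6 = -31/4 ≈ -7.7500)
D(s) = 2 (D(s) = -1*(-1)*2 = 1*2 = 2)
u(S, I) = 2*S + 5*I
(u(sqrt(D(1) + G), -11)*(-197))*161 = ((2*sqrt(2 - 31/4) + 5*(-11))*(-197))*161 = ((2*sqrt(-23/4) - 55)*(-197))*161 = ((2*(I*sqrt(23)/2) - 55)*(-197))*161 = ((I*sqrt(23) - 55)*(-197))*161 = ((-55 + I*sqrt(23))*(-197))*161 = (10835 - 197*I*sqrt(23))*161 = 1744435 - 31717*I*sqrt(23)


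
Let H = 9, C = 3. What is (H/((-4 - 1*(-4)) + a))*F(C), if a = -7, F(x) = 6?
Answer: -54/7 ≈ -7.7143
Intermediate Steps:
(H/((-4 - 1*(-4)) + a))*F(C) = (9/((-4 - 1*(-4)) - 7))*6 = (9/((-4 + 4) - 7))*6 = (9/(0 - 7))*6 = (9/(-7))*6 = (9*(-⅐))*6 = -9/7*6 = -54/7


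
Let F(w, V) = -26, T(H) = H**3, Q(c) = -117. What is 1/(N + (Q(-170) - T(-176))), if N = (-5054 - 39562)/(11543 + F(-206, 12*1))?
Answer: 349/1902627639 ≈ 1.8343e-7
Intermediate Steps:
N = -1352/349 (N = (-5054 - 39562)/(11543 - 26) = -44616/11517 = -44616*1/11517 = -1352/349 ≈ -3.8739)
1/(N + (Q(-170) - T(-176))) = 1/(-1352/349 + (-117 - 1*(-176)**3)) = 1/(-1352/349 + (-117 - 1*(-5451776))) = 1/(-1352/349 + (-117 + 5451776)) = 1/(-1352/349 + 5451659) = 1/(1902627639/349) = 349/1902627639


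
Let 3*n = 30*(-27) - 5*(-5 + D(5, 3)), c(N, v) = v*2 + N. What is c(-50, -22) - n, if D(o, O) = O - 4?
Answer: 166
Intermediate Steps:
D(o, O) = -4 + O
c(N, v) = N + 2*v (c(N, v) = 2*v + N = N + 2*v)
n = -260 (n = (30*(-27) - 5*(-5 + (-4 + 3)))/3 = (-810 - 5*(-5 - 1))/3 = (-810 - 5*(-6))/3 = (-810 + 30)/3 = (1/3)*(-780) = -260)
c(-50, -22) - n = (-50 + 2*(-22)) - 1*(-260) = (-50 - 44) + 260 = -94 + 260 = 166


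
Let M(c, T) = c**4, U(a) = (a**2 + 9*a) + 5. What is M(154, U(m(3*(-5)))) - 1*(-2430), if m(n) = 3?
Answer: 562451086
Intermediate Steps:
U(a) = 5 + a**2 + 9*a
M(154, U(m(3*(-5)))) - 1*(-2430) = 154**4 - 1*(-2430) = 562448656 + 2430 = 562451086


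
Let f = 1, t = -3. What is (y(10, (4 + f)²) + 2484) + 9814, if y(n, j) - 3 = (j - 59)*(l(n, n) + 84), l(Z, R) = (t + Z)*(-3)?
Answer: 10159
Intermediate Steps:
l(Z, R) = 9 - 3*Z (l(Z, R) = (-3 + Z)*(-3) = 9 - 3*Z)
y(n, j) = 3 + (-59 + j)*(93 - 3*n) (y(n, j) = 3 + (j - 59)*((9 - 3*n) + 84) = 3 + (-59 + j)*(93 - 3*n))
(y(10, (4 + f)²) + 2484) + 9814 = ((-5484 + 93*(4 + 1)² + 177*10 - 3*(4 + 1)²*10) + 2484) + 9814 = ((-5484 + 93*5² + 1770 - 3*5²*10) + 2484) + 9814 = ((-5484 + 93*25 + 1770 - 3*25*10) + 2484) + 9814 = ((-5484 + 2325 + 1770 - 750) + 2484) + 9814 = (-2139 + 2484) + 9814 = 345 + 9814 = 10159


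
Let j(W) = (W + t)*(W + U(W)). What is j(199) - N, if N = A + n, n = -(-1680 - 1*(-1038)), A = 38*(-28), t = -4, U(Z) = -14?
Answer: 36497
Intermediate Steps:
j(W) = (-14 + W)*(-4 + W) (j(W) = (W - 4)*(W - 14) = (-4 + W)*(-14 + W) = (-14 + W)*(-4 + W))
A = -1064
n = 642 (n = -(-1680 + 1038) = -1*(-642) = 642)
N = -422 (N = -1064 + 642 = -422)
j(199) - N = (56 + 199² - 18*199) - 1*(-422) = (56 + 39601 - 3582) + 422 = 36075 + 422 = 36497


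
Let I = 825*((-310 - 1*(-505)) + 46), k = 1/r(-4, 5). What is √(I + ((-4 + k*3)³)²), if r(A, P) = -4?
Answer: √861433081/64 ≈ 458.60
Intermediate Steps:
k = -¼ (k = 1/(-4) = -¼ ≈ -0.25000)
I = 198825 (I = 825*((-310 + 505) + 46) = 825*(195 + 46) = 825*241 = 198825)
√(I + ((-4 + k*3)³)²) = √(198825 + ((-4 - ¼*3)³)²) = √(198825 + ((-4 - ¾)³)²) = √(198825 + ((-19/4)³)²) = √(198825 + (-6859/64)²) = √(198825 + 47045881/4096) = √(861433081/4096) = √861433081/64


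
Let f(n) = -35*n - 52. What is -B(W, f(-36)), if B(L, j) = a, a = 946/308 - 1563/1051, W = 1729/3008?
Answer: -23311/14714 ≈ -1.5843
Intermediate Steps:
W = 1729/3008 (W = 1729*(1/3008) = 1729/3008 ≈ 0.57480)
f(n) = -52 - 35*n
a = 23311/14714 (a = 946*(1/308) - 1563*1/1051 = 43/14 - 1563/1051 = 23311/14714 ≈ 1.5843)
B(L, j) = 23311/14714
-B(W, f(-36)) = -1*23311/14714 = -23311/14714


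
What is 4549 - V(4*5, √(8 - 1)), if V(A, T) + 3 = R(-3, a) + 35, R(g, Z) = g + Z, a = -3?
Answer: 4523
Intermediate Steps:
R(g, Z) = Z + g
V(A, T) = 26 (V(A, T) = -3 + ((-3 - 3) + 35) = -3 + (-6 + 35) = -3 + 29 = 26)
4549 - V(4*5, √(8 - 1)) = 4549 - 1*26 = 4549 - 26 = 4523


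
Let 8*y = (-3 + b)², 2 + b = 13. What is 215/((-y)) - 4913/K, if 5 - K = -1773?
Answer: -210787/7112 ≈ -29.638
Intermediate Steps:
b = 11 (b = -2 + 13 = 11)
y = 8 (y = (-3 + 11)²/8 = (⅛)*8² = (⅛)*64 = 8)
K = 1778 (K = 5 - 1*(-1773) = 5 + 1773 = 1778)
215/((-y)) - 4913/K = 215/((-1*8)) - 4913/1778 = 215/(-8) - 4913*1/1778 = 215*(-⅛) - 4913/1778 = -215/8 - 4913/1778 = -210787/7112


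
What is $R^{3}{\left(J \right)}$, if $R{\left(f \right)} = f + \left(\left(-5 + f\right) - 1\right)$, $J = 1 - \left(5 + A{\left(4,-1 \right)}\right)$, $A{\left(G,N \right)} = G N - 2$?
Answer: $-8$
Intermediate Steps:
$A{\left(G,N \right)} = -2 + G N$
$J = 2$ ($J = 1 - \left(5 + \left(-2 + 4 \left(-1\right)\right)\right) = 1 - \left(5 - 6\right) = 1 - -1 = 1 + 1 = 2$)
$R{\left(f \right)} = -6 + 2 f$ ($R{\left(f \right)} = f + \left(-6 + f\right) = -6 + 2 f$)
$R^{3}{\left(J \right)} = \left(-6 + 2 \cdot 2\right)^{3} = \left(-6 + 4\right)^{3} = \left(-2\right)^{3} = -8$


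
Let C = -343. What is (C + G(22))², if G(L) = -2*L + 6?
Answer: 145161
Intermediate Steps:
G(L) = 6 - 2*L
(C + G(22))² = (-343 + (6 - 2*22))² = (-343 + (6 - 44))² = (-343 - 38)² = (-381)² = 145161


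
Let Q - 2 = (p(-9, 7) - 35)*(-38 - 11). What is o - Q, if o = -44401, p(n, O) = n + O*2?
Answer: -45873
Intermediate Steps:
p(n, O) = n + 2*O
Q = 1472 (Q = 2 + ((-9 + 2*7) - 35)*(-38 - 11) = 2 + ((-9 + 14) - 35)*(-49) = 2 + (5 - 35)*(-49) = 2 - 30*(-49) = 2 + 1470 = 1472)
o - Q = -44401 - 1*1472 = -44401 - 1472 = -45873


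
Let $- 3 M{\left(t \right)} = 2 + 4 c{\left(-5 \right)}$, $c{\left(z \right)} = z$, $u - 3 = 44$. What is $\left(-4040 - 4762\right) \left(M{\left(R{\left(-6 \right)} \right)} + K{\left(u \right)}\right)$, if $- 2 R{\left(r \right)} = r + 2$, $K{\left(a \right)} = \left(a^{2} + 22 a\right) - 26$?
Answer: $-28368846$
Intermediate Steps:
$u = 47$ ($u = 3 + 44 = 47$)
$K{\left(a \right)} = -26 + a^{2} + 22 a$
$R{\left(r \right)} = -1 - \frac{r}{2}$ ($R{\left(r \right)} = - \frac{r + 2}{2} = - \frac{2 + r}{2} = -1 - \frac{r}{2}$)
$M{\left(t \right)} = 6$ ($M{\left(t \right)} = - \frac{2 + 4 \left(-5\right)}{3} = - \frac{2 - 20}{3} = \left(- \frac{1}{3}\right) \left(-18\right) = 6$)
$\left(-4040 - 4762\right) \left(M{\left(R{\left(-6 \right)} \right)} + K{\left(u \right)}\right) = \left(-4040 - 4762\right) \left(6 + \left(-26 + 47^{2} + 22 \cdot 47\right)\right) = - 8802 \left(6 + \left(-26 + 2209 + 1034\right)\right) = - 8802 \left(6 + 3217\right) = \left(-8802\right) 3223 = -28368846$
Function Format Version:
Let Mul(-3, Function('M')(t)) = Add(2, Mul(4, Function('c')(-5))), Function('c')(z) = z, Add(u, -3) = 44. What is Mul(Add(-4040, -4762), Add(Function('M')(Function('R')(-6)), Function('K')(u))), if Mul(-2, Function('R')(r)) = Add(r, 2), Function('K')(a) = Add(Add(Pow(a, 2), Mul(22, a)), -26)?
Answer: -28368846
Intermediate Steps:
u = 47 (u = Add(3, 44) = 47)
Function('K')(a) = Add(-26, Pow(a, 2), Mul(22, a))
Function('R')(r) = Add(-1, Mul(Rational(-1, 2), r)) (Function('R')(r) = Mul(Rational(-1, 2), Add(r, 2)) = Mul(Rational(-1, 2), Add(2, r)) = Add(-1, Mul(Rational(-1, 2), r)))
Function('M')(t) = 6 (Function('M')(t) = Mul(Rational(-1, 3), Add(2, Mul(4, -5))) = Mul(Rational(-1, 3), Add(2, -20)) = Mul(Rational(-1, 3), -18) = 6)
Mul(Add(-4040, -4762), Add(Function('M')(Function('R')(-6)), Function('K')(u))) = Mul(Add(-4040, -4762), Add(6, Add(-26, Pow(47, 2), Mul(22, 47)))) = Mul(-8802, Add(6, Add(-26, 2209, 1034))) = Mul(-8802, Add(6, 3217)) = Mul(-8802, 3223) = -28368846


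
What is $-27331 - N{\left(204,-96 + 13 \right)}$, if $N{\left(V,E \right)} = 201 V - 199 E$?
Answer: $-84852$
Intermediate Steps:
$N{\left(V,E \right)} = - 199 E + 201 V$
$-27331 - N{\left(204,-96 + 13 \right)} = -27331 - \left(- 199 \left(-96 + 13\right) + 201 \cdot 204\right) = -27331 - \left(\left(-199\right) \left(-83\right) + 41004\right) = -27331 - \left(16517 + 41004\right) = -27331 - 57521 = -84852$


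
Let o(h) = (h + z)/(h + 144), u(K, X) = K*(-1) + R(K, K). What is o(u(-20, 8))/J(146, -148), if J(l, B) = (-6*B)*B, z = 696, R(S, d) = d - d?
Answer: -179/5388384 ≈ -3.3220e-5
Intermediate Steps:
R(S, d) = 0
u(K, X) = -K (u(K, X) = K*(-1) + 0 = -K + 0 = -K)
J(l, B) = -6*B²
o(h) = (696 + h)/(144 + h) (o(h) = (h + 696)/(h + 144) = (696 + h)/(144 + h))
o(u(-20, 8))/J(146, -148) = ((696 - 1*(-20))/(144 - 1*(-20)))/((-6*(-148)²)) = ((696 + 20)/(144 + 20))/((-6*21904)) = (716/164)/(-131424) = ((1/164)*716)*(-1/131424) = (179/41)*(-1/131424) = -179/5388384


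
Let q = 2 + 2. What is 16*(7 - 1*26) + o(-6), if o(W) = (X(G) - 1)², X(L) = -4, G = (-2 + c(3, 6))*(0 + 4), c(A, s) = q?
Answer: -279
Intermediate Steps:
q = 4
c(A, s) = 4
G = 8 (G = (-2 + 4)*(0 + 4) = 2*4 = 8)
o(W) = 25 (o(W) = (-4 - 1)² = (-5)² = 25)
16*(7 - 1*26) + o(-6) = 16*(7 - 1*26) + 25 = 16*(7 - 26) + 25 = 16*(-19) + 25 = -304 + 25 = -279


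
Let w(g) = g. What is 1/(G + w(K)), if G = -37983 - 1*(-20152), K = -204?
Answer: -1/18035 ≈ -5.5448e-5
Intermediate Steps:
G = -17831 (G = -37983 + 20152 = -17831)
1/(G + w(K)) = 1/(-17831 - 204) = 1/(-18035) = -1/18035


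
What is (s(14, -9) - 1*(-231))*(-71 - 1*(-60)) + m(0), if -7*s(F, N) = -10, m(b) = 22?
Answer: -17743/7 ≈ -2534.7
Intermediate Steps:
s(F, N) = 10/7 (s(F, N) = -1/7*(-10) = 10/7)
(s(14, -9) - 1*(-231))*(-71 - 1*(-60)) + m(0) = (10/7 - 1*(-231))*(-71 - 1*(-60)) + 22 = (10/7 + 231)*(-71 + 60) + 22 = (1627/7)*(-11) + 22 = -17897/7 + 22 = -17743/7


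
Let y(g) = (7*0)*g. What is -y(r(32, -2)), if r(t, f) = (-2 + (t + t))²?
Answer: 0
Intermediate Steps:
r(t, f) = (-2 + 2*t)²
y(g) = 0 (y(g) = 0*g = 0)
-y(r(32, -2)) = -1*0 = 0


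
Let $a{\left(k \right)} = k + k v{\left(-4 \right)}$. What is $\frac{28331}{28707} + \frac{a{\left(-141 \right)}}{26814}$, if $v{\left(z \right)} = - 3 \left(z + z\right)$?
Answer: $\frac{219491753}{256583166} \approx 0.85544$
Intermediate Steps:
$v{\left(z \right)} = - 6 z$ ($v{\left(z \right)} = - 3 \cdot 2 z = - 6 z$)
$a{\left(k \right)} = 25 k$ ($a{\left(k \right)} = k + k \left(\left(-6\right) \left(-4\right)\right) = k + k 24 = k + 24 k = 25 k$)
$\frac{28331}{28707} + \frac{a{\left(-141 \right)}}{26814} = \frac{28331}{28707} + \frac{25 \left(-141\right)}{26814} = 28331 \cdot \frac{1}{28707} - \frac{1175}{8938} = \frac{28331}{28707} - \frac{1175}{8938} = \frac{219491753}{256583166}$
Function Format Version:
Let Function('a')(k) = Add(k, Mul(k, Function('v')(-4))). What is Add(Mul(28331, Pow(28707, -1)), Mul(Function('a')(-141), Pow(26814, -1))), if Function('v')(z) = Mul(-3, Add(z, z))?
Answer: Rational(219491753, 256583166) ≈ 0.85544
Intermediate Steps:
Function('v')(z) = Mul(-6, z) (Function('v')(z) = Mul(-3, Mul(2, z)) = Mul(-6, z))
Function('a')(k) = Mul(25, k) (Function('a')(k) = Add(k, Mul(k, Mul(-6, -4))) = Add(k, Mul(k, 24)) = Add(k, Mul(24, k)) = Mul(25, k))
Add(Mul(28331, Pow(28707, -1)), Mul(Function('a')(-141), Pow(26814, -1))) = Add(Mul(28331, Pow(28707, -1)), Mul(Mul(25, -141), Pow(26814, -1))) = Add(Mul(28331, Rational(1, 28707)), Mul(-3525, Rational(1, 26814))) = Add(Rational(28331, 28707), Rational(-1175, 8938)) = Rational(219491753, 256583166)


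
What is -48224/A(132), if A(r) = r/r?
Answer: -48224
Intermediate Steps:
A(r) = 1
-48224/A(132) = -48224/1 = -48224*1 = -48224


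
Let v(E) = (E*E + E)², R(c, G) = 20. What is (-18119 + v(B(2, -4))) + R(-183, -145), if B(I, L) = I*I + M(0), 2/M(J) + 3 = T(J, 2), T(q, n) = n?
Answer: -18063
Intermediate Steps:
M(J) = -2 (M(J) = 2/(-3 + 2) = 2/(-1) = 2*(-1) = -2)
B(I, L) = -2 + I² (B(I, L) = I*I - 2 = I² - 2 = -2 + I²)
v(E) = (E + E²)² (v(E) = (E² + E)² = (E + E²)²)
(-18119 + v(B(2, -4))) + R(-183, -145) = (-18119 + (-2 + 2²)²*(1 + (-2 + 2²))²) + 20 = (-18119 + (-2 + 4)²*(1 + (-2 + 4))²) + 20 = (-18119 + 2²*(1 + 2)²) + 20 = (-18119 + 4*3²) + 20 = (-18119 + 4*9) + 20 = (-18119 + 36) + 20 = -18083 + 20 = -18063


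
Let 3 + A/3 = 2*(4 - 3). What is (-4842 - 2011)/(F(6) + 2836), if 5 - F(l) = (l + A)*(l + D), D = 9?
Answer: -6853/2796 ≈ -2.4510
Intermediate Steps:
A = -3 (A = -9 + 3*(2*(4 - 3)) = -9 + 3*(2*1) = -9 + 3*2 = -9 + 6 = -3)
F(l) = 5 - (-3 + l)*(9 + l) (F(l) = 5 - (l - 3)*(l + 9) = 5 - (-3 + l)*(9 + l))
(-4842 - 2011)/(F(6) + 2836) = (-4842 - 2011)/((32 - 1*6² - 6*6) + 2836) = -6853/((32 - 1*36 - 36) + 2836) = -6853/((32 - 36 - 36) + 2836) = -6853/(-40 + 2836) = -6853/2796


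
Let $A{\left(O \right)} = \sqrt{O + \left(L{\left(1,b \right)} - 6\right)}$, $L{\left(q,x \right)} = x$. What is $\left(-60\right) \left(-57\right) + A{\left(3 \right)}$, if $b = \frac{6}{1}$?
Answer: $3420 + \sqrt{3} \approx 3421.7$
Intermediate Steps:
$b = 6$ ($b = 6 \cdot 1 = 6$)
$A{\left(O \right)} = \sqrt{O}$ ($A{\left(O \right)} = \sqrt{O + \left(6 - 6\right)} = \sqrt{O + 0} = \sqrt{O}$)
$\left(-60\right) \left(-57\right) + A{\left(3 \right)} = \left(-60\right) \left(-57\right) + \sqrt{3} = 3420 + \sqrt{3}$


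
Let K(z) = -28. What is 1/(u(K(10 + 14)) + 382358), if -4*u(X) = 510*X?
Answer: 1/385928 ≈ 2.5912e-6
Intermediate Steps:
u(X) = -255*X/2
1/(u(K(10 + 14)) + 382358) = 1/(-255/2*(-28) + 382358) = 1/(3570 + 382358) = 1/385928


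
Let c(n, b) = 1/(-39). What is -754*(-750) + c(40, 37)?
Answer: 22054499/39 ≈ 5.6550e+5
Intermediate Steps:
c(n, b) = -1/39
-754*(-750) + c(40, 37) = -754*(-750) - 1/39 = 565500 - 1/39 = 22054499/39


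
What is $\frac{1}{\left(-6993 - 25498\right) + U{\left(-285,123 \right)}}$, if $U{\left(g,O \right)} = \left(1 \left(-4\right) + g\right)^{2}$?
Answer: $\frac{1}{51030} \approx 1.9596 \cdot 10^{-5}$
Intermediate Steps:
$U{\left(g,O \right)} = \left(-4 + g\right)^{2}$
$\frac{1}{\left(-6993 - 25498\right) + U{\left(-285,123 \right)}} = \frac{1}{\left(-6993 - 25498\right) + \left(-4 - 285\right)^{2}} = \frac{1}{-32491 + \left(-289\right)^{2}} = \frac{1}{-32491 + 83521} = \frac{1}{51030}$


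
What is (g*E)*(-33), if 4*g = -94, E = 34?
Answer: 26367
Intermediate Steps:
g = -47/2 (g = (¼)*(-94) = -47/2 ≈ -23.500)
(g*E)*(-33) = -47/2*34*(-33) = -799*(-33) = 26367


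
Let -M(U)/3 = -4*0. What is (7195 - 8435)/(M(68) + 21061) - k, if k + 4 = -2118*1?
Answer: 44690202/21061 ≈ 2121.9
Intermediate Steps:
M(U) = 0 (M(U) = -(-12)*0 = -3*0 = 0)
k = -2122 (k = -4 - 2118*1 = -4 - 2118 = -2122)
(7195 - 8435)/(M(68) + 21061) - k = (7195 - 8435)/(0 + 21061) - 1*(-2122) = -1240/21061 + 2122 = 44690202/21061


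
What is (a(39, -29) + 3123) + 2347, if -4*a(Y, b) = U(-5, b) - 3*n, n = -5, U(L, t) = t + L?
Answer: 21899/4 ≈ 5474.8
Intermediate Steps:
U(L, t) = L + t
a(Y, b) = -5/2 - b/4 (a(Y, b) = -((-5 + b) - 3*(-5))/4 = -((-5 + b) + 15)/4 = -(10 + b)/4 = -5/2 - b/4)
(a(39, -29) + 3123) + 2347 = ((-5/2 - ¼*(-29)) + 3123) + 2347 = ((-5/2 + 29/4) + 3123) + 2347 = (19/4 + 3123) + 2347 = 12511/4 + 2347 = 21899/4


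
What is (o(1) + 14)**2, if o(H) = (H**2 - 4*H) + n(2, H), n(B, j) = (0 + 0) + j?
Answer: 144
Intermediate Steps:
n(B, j) = j (n(B, j) = 0 + j = j)
o(H) = H**2 - 3*H (o(H) = (H**2 - 4*H) + H = H**2 - 3*H)
(o(1) + 14)**2 = (1*(-3 + 1) + 14)**2 = (1*(-2) + 14)**2 = (-2 + 14)**2 = 12**2 = 144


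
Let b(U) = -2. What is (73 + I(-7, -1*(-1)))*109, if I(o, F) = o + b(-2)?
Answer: 6976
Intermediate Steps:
I(o, F) = -2 + o (I(o, F) = o - 2 = -2 + o)
(73 + I(-7, -1*(-1)))*109 = (73 + (-2 - 7))*109 = (73 - 9)*109 = 64*109 = 6976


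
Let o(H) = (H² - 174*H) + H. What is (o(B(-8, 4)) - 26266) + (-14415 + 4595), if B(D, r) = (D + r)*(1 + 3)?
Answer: -33062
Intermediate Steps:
B(D, r) = 4*D + 4*r (B(D, r) = (D + r)*4 = 4*D + 4*r)
o(H) = H² - 173*H
(o(B(-8, 4)) - 26266) + (-14415 + 4595) = ((4*(-8) + 4*4)*(-173 + (4*(-8) + 4*4)) - 26266) + (-14415 + 4595) = ((-32 + 16)*(-173 + (-32 + 16)) - 26266) - 9820 = (-16*(-173 - 16) - 26266) - 9820 = (-16*(-189) - 26266) - 9820 = (3024 - 26266) - 9820 = -23242 - 9820 = -33062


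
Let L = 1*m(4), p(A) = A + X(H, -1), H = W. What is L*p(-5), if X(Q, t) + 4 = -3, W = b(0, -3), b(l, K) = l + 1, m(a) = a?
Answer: -48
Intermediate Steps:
b(l, K) = 1 + l
W = 1 (W = 1 + 0 = 1)
H = 1
X(Q, t) = -7 (X(Q, t) = -4 - 3 = -7)
p(A) = -7 + A (p(A) = A - 7 = -7 + A)
L = 4 (L = 1*4 = 4)
L*p(-5) = 4*(-7 - 5) = 4*(-12) = -48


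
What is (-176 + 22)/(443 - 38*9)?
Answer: -154/101 ≈ -1.5248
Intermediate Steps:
(-176 + 22)/(443 - 38*9) = -154/(443 - 342) = -154/101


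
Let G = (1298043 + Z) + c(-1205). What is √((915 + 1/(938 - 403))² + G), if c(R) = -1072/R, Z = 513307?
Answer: √44030602816100746/128935 ≈ 1627.4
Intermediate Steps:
G = 2182677822/1205 (G = (1298043 + 513307) - 1072/(-1205) = 1811350 - 1072*(-1/1205) = 1811350 + 1072/1205 = 2182677822/1205 ≈ 1.8114e+6)
√((915 + 1/(938 - 403))² + G) = √((915 + 1/(938 - 403))² + 2182677822/1205) = √((915 + 1/535)² + 2182677822/1205) = √((489526/535)² + 2182677822/1205) = √(239635704676/286225 + 2182677822/1205) = √(182699596747306/68980225) = √44030602816100746/128935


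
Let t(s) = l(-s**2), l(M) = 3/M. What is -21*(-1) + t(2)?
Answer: 81/4 ≈ 20.250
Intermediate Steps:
t(s) = -3/s**2 (t(s) = 3/((-s**2)) = 3*(-1/s**2) = -3/s**2)
-21*(-1) + t(2) = -21*(-1) - 3/2**2 = 21 - 3*1/4 = 21 - 3/4 = 81/4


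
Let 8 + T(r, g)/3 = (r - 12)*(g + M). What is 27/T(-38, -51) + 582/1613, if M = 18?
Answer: 970161/2648546 ≈ 0.36630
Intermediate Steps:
T(r, g) = -24 + 3*(-12 + r)*(18 + g) (T(r, g) = -24 + 3*((r - 12)*(g + 18)) = -24 + 3*((-12 + r)*(18 + g)) = -24 + 3*(-12 + r)*(18 + g))
27/T(-38, -51) + 582/1613 = 27/(-672 - 36*(-51) + 54*(-38) + 3*(-51)*(-38)) + 582/1613 = 27/(-672 + 1836 - 2052 + 5814) + 582*(1/1613) = 27/4926 + 582/1613 = 27*(1/4926) + 582/1613 = 9/1642 + 582/1613 = 970161/2648546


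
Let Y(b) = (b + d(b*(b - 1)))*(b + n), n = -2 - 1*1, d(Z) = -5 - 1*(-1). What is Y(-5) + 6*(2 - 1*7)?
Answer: 42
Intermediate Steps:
d(Z) = -4 (d(Z) = -5 + 1 = -4)
n = -3 (n = -2 - 1 = -3)
Y(b) = (-4 + b)*(-3 + b) (Y(b) = (b - 4)*(b - 3) = (-4 + b)*(-3 + b))
Y(-5) + 6*(2 - 1*7) = (12 + (-5)² - 7*(-5)) + 6*(2 - 1*7) = (12 + 25 + 35) + 6*(2 - 7) = 72 + 6*(-5) = 72 - 30 = 42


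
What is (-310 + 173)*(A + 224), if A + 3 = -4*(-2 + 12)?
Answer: -24797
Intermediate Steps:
A = -43 (A = -3 - 4*(-2 + 12) = -3 - 4*10 = -3 - 40 = -43)
(-310 + 173)*(A + 224) = (-310 + 173)*(-43 + 224) = -137*181 = -24797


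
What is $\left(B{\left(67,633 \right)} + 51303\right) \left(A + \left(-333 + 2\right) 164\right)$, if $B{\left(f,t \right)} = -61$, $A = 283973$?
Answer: $11769723738$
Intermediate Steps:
$\left(B{\left(67,633 \right)} + 51303\right) \left(A + \left(-333 + 2\right) 164\right) = \left(-61 + 51303\right) \left(283973 + \left(-333 + 2\right) 164\right) = 51242 \left(283973 - 54284\right) = 51242 \cdot 229689 = 11769723738$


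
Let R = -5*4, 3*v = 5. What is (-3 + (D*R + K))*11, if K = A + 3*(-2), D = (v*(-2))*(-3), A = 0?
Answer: -2299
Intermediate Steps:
v = 5/3 (v = (1/3)*5 = 5/3 ≈ 1.6667)
D = 10 (D = ((5/3)*(-2))*(-3) = -10/3*(-3) = 10)
R = -20
K = -6 (K = 0 + 3*(-2) = 0 - 6 = -6)
(-3 + (D*R + K))*11 = (-3 + (10*(-20) - 6))*11 = (-3 + (-200 - 6))*11 = (-3 - 206)*11 = -209*11 = -2299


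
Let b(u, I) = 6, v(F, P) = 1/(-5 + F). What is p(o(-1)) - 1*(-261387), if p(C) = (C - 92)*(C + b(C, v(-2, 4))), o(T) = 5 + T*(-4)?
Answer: 260142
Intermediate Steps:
o(T) = 5 - 4*T
p(C) = (-92 + C)*(6 + C) (p(C) = (C - 92)*(C + 6) = (-92 + C)*(6 + C))
p(o(-1)) - 1*(-261387) = (-552 + (5 - 4*(-1))² - 86*(5 - 4*(-1))) - 1*(-261387) = (-552 + (5 + 4)² - 86*(5 + 4)) + 261387 = (-552 + 9² - 86*9) + 261387 = (-552 + 81 - 774) + 261387 = -1245 + 261387 = 260142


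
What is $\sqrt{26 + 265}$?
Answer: $\sqrt{291} \approx 17.059$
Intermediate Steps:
$\sqrt{26 + 265} = \sqrt{291}$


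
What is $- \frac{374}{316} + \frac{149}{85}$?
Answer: $\frac{7647}{13430} \approx 0.5694$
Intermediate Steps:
$- \frac{374}{316} + \frac{149}{85} = \left(-374\right) \frac{1}{316} + 149 \cdot \frac{1}{85} = - \frac{187}{158} + \frac{149}{85} = \frac{7647}{13430}$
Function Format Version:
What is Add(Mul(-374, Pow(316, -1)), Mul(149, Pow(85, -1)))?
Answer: Rational(7647, 13430) ≈ 0.56940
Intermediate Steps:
Add(Mul(-374, Pow(316, -1)), Mul(149, Pow(85, -1))) = Add(Mul(-374, Rational(1, 316)), Mul(149, Rational(1, 85))) = Add(Rational(-187, 158), Rational(149, 85)) = Rational(7647, 13430)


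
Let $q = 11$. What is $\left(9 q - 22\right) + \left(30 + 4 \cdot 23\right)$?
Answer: $199$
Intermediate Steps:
$\left(9 q - 22\right) + \left(30 + 4 \cdot 23\right) = \left(9 \cdot 11 - 22\right) + \left(30 + 4 \cdot 23\right) = \left(99 - 22\right) + \left(30 + 92\right) = 77 + 122 = 199$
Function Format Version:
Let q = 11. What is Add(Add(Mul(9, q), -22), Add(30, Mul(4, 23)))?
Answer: 199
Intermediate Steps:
Add(Add(Mul(9, q), -22), Add(30, Mul(4, 23))) = Add(Add(Mul(9, 11), -22), Add(30, Mul(4, 23))) = Add(Add(99, -22), Add(30, 92)) = Add(77, 122) = 199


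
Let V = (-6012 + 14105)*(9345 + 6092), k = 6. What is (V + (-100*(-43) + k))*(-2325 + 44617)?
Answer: 5283791070524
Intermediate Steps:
V = 124931641 (V = 8093*15437 = 124931641)
(V + (-100*(-43) + k))*(-2325 + 44617) = (124931641 + (-100*(-43) + 6))*(-2325 + 44617) = (124931641 + (4300 + 6))*42292 = (124931641 + 4306)*42292 = 124935947*42292 = 5283791070524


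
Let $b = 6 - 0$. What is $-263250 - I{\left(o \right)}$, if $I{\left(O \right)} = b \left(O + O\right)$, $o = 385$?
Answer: $-267870$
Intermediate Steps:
$b = 6$ ($b = 6 + 0 = 6$)
$I{\left(O \right)} = 12 O$ ($I{\left(O \right)} = 6 \left(O + O\right) = 6 \cdot 2 O = 12 O$)
$-263250 - I{\left(o \right)} = -263250 - 12 \cdot 385 = -263250 - 4620 = -267870$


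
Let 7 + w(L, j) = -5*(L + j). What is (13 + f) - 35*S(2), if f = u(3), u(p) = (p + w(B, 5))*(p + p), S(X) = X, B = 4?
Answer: -351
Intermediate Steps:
w(L, j) = -7 - 5*L - 5*j (w(L, j) = -7 - 5*(L + j) = -7 + (-5*L - 5*j) = -7 - 5*L - 5*j)
u(p) = 2*p*(-52 + p) (u(p) = (p + (-7 - 5*4 - 5*5))*(p + p) = (p + (-7 - 20 - 25))*(2*p) = (p - 52)*(2*p) = (-52 + p)*(2*p) = 2*p*(-52 + p))
f = -294 (f = 2*3*(-52 + 3) = 2*3*(-49) = -294)
(13 + f) - 35*S(2) = (13 - 294) - 35*2 = -281 - 70 = -351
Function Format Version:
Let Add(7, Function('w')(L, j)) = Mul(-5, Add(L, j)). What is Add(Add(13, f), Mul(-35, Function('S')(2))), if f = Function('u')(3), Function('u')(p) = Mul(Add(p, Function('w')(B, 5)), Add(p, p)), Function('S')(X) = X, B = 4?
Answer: -351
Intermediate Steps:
Function('w')(L, j) = Add(-7, Mul(-5, L), Mul(-5, j)) (Function('w')(L, j) = Add(-7, Mul(-5, Add(L, j))) = Add(-7, Add(Mul(-5, L), Mul(-5, j))) = Add(-7, Mul(-5, L), Mul(-5, j)))
Function('u')(p) = Mul(2, p, Add(-52, p)) (Function('u')(p) = Mul(Add(p, Add(-7, Mul(-5, 4), Mul(-5, 5))), Add(p, p)) = Mul(Add(p, Add(-7, -20, -25)), Mul(2, p)) = Mul(Add(p, -52), Mul(2, p)) = Mul(Add(-52, p), Mul(2, p)) = Mul(2, p, Add(-52, p)))
f = -294 (f = Mul(2, 3, Add(-52, 3)) = Mul(2, 3, -49) = -294)
Add(Add(13, f), Mul(-35, Function('S')(2))) = Add(Add(13, -294), Mul(-35, 2)) = Add(-281, -70) = -351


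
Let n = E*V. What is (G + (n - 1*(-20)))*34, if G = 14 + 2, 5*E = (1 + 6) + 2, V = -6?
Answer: 4284/5 ≈ 856.80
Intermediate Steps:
E = 9/5 (E = ((1 + 6) + 2)/5 = (7 + 2)/5 = (⅕)*9 = 9/5 ≈ 1.8000)
n = -54/5 (n = (9/5)*(-6) = -54/5 ≈ -10.800)
G = 16
(G + (n - 1*(-20)))*34 = (16 + (-54/5 - 1*(-20)))*34 = (16 + (-54/5 + 20))*34 = (16 + 46/5)*34 = (126/5)*34 = 4284/5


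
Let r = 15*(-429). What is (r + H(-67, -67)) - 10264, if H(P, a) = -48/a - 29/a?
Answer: -1118756/67 ≈ -16698.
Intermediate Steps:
H(P, a) = -77/a
r = -6435
(r + H(-67, -67)) - 10264 = (-6435 - 77/(-67)) - 10264 = (-6435 - 77*(-1/67)) - 10264 = (-6435 + 77/67) - 10264 = -431068/67 - 10264 = -1118756/67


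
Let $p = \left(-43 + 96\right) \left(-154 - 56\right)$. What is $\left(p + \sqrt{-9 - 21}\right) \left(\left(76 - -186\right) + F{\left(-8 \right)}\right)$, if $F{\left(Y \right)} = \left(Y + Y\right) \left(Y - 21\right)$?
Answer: $-8080380 + 726 i \sqrt{30} \approx -8.0804 \cdot 10^{6} + 3976.5 i$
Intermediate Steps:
$F{\left(Y \right)} = 2 Y \left(-21 + Y\right)$
$p = -11130$ ($p = 53 \left(-210\right) = -11130$)
$\left(p + \sqrt{-9 - 21}\right) \left(\left(76 - -186\right) + F{\left(-8 \right)}\right) = \left(-11130 + \sqrt{-9 - 21}\right) \left(\left(76 - -186\right) + 2 \left(-8\right) \left(-21 - 8\right)\right) = \left(-11130 + \sqrt{-30}\right) \left(\left(76 + 186\right) + 2 \left(-8\right) \left(-29\right)\right) = \left(-11130 + i \sqrt{30}\right) \left(262 + 464\right) = \left(-11130 + i \sqrt{30}\right) 726 = -8080380 + 726 i \sqrt{30}$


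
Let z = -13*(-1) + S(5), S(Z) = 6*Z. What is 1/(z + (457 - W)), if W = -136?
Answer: 1/636 ≈ 0.0015723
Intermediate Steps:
z = 43 (z = -13*(-1) + 6*5 = 13 + 30 = 43)
1/(z + (457 - W)) = 1/(43 + (457 - 1*(-136))) = 1/(43 + (457 + 136)) = 1/(43 + 593) = 1/636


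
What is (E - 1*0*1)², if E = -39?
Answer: 1521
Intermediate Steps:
(E - 1*0*1)² = (-39 - 1*0*1)² = (-39 + 0*1)² = (-39 + 0)² = (-39)² = 1521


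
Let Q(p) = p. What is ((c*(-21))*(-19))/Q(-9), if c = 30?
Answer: -1330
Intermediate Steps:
((c*(-21))*(-19))/Q(-9) = ((30*(-21))*(-19))/(-9) = -630*(-19)*(-⅑) = 11970*(-⅑) = -1330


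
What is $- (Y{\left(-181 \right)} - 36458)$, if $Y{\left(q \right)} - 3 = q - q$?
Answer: $36455$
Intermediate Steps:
$Y{\left(q \right)} = 3$ ($Y{\left(q \right)} = 3 + \left(q - q\right) = 3 + 0 = 3$)
$- (Y{\left(-181 \right)} - 36458) = - (3 - 36458) = \left(-1\right) \left(-36455\right) = 36455$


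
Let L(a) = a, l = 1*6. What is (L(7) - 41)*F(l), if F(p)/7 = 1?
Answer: -238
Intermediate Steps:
l = 6
F(p) = 7 (F(p) = 7*1 = 7)
(L(7) - 41)*F(l) = (7 - 41)*7 = -34*7 = -238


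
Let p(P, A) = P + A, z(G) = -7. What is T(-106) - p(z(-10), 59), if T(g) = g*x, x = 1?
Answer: -158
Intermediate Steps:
T(g) = g (T(g) = g*1 = g)
p(P, A) = A + P
T(-106) - p(z(-10), 59) = -106 - (59 - 7) = -106 - 1*52 = -106 - 52 = -158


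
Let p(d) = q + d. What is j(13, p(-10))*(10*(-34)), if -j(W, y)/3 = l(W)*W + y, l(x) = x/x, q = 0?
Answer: 3060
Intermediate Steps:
p(d) = d (p(d) = 0 + d = d)
l(x) = 1
j(W, y) = -3*W - 3*y (j(W, y) = -3*(1*W + y) = -3*(W + y) = -3*W - 3*y)
j(13, p(-10))*(10*(-34)) = (-3*13 - 3*(-10))*(10*(-34)) = (-39 + 30)*(-340) = -9*(-340) = 3060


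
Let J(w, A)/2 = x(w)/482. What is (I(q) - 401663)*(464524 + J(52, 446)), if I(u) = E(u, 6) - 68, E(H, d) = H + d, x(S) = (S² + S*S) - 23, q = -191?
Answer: -44996774661804/241 ≈ -1.8671e+11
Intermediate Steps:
x(S) = -23 + 2*S² (x(S) = (S² + S²) - 23 = 2*S² - 23 = -23 + 2*S²)
J(w, A) = -23/241 + 2*w²/241 (J(w, A) = 2*((-23 + 2*w²)/482) = 2*((-23 + 2*w²)*(1/482)) = 2*(-23/482 + w²/241) = -23/241 + 2*w²/241)
I(u) = -62 + u (I(u) = (u + 6) - 68 = (6 + u) - 68 = -62 + u)
(I(q) - 401663)*(464524 + J(52, 446)) = ((-62 - 191) - 401663)*(464524 + (-23/241 + (2/241)*52²)) = (-253 - 401663)*(464524 + (-23/241 + (2/241)*2704)) = -401916*(464524 + (-23/241 + 5408/241)) = -401916*(464524 + 5385/241) = -401916*111955669/241 = -44996774661804/241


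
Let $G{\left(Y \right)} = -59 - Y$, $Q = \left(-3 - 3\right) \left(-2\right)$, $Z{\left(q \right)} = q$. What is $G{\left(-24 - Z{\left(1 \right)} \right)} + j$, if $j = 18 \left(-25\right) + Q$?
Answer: $-472$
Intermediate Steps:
$Q = 12$ ($Q = \left(-6\right) \left(-2\right) = 12$)
$j = -438$ ($j = 18 \left(-25\right) + 12 = -450 + 12 = -438$)
$G{\left(-24 - Z{\left(1 \right)} \right)} + j = \left(-59 - \left(-24 - 1\right)\right) - 438 = \left(-59 - -25\right) - 438 = \left(-59 + 25\right) - 438 = -34 - 438 = -472$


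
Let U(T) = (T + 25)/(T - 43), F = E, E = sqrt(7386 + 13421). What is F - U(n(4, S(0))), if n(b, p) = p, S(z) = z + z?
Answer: 25/43 + sqrt(20807) ≈ 144.83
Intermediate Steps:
S(z) = 2*z
E = sqrt(20807) ≈ 144.25
F = sqrt(20807) ≈ 144.25
U(T) = (25 + T)/(-43 + T)
F - U(n(4, S(0))) = sqrt(20807) - (25 + 2*0)/(-43 + 2*0) = sqrt(20807) - (25 + 0)/(-43 + 0) = sqrt(20807) - 25/(-43) = sqrt(20807) - (-1)*25/43 = sqrt(20807) - 1*(-25/43) = sqrt(20807) + 25/43 = 25/43 + sqrt(20807)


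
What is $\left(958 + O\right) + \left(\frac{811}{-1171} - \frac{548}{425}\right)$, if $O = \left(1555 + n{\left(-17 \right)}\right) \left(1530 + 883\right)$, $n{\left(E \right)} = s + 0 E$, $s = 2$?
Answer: $\frac{1870261165942}{497675} \approx 3.758 \cdot 10^{6}$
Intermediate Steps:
$n{\left(E \right)} = 2$ ($n{\left(E \right)} = 2 + 0 E = 2 + 0 = 2$)
$O = 3757041$ ($O = \left(1555 + 2\right) \left(1530 + 883\right) = 1557 \cdot 2413 = 3757041$)
$\left(958 + O\right) + \left(\frac{811}{-1171} - \frac{548}{425}\right) = \left(958 + 3757041\right) + \left(\frac{811}{-1171} - \frac{548}{425}\right) = 3757999 + \left(811 \left(- \frac{1}{1171}\right) - \frac{548}{425}\right) = 3757999 - \frac{986383}{497675} = \frac{1870261165942}{497675}$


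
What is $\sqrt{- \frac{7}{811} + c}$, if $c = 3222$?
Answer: $\frac{\sqrt{2119171385}}{811} \approx 56.763$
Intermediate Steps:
$\sqrt{- \frac{7}{811} + c} = \sqrt{- \frac{7}{811} + 3222} = \sqrt{\frac{2613035}{811}} = \frac{\sqrt{2119171385}}{811}$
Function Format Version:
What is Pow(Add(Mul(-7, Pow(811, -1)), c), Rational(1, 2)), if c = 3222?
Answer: Mul(Rational(1, 811), Pow(2119171385, Rational(1, 2))) ≈ 56.763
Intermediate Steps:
Pow(Add(Mul(-7, Pow(811, -1)), c), Rational(1, 2)) = Pow(Add(Mul(-7, Pow(811, -1)), 3222), Rational(1, 2)) = Pow(Add(Mul(-7, Rational(1, 811)), 3222), Rational(1, 2)) = Pow(Add(Rational(-7, 811), 3222), Rational(1, 2)) = Pow(Rational(2613035, 811), Rational(1, 2)) = Mul(Rational(1, 811), Pow(2119171385, Rational(1, 2)))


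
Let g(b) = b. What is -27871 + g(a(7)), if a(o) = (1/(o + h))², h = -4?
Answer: -250838/9 ≈ -27871.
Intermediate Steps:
a(o) = (-4 + o)⁻² (a(o) = (1/(o - 4))² = (1/(-4 + o))² = (-4 + o)⁻²)
-27871 + g(a(7)) = -27871 + (-4 + 7)⁻² = -27871 + 3⁻² = -27871 + ⅑ = -250838/9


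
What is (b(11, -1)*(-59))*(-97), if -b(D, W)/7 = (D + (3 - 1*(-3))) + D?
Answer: -1121708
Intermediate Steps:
b(D, W) = -42 - 14*D (b(D, W) = -7*((D + (3 - 1*(-3))) + D) = -7*((D + (3 + 3)) + D) = -7*((D + 6) + D) = -7*((6 + D) + D) = -7*(6 + 2*D) = -42 - 14*D)
(b(11, -1)*(-59))*(-97) = ((-42 - 14*11)*(-59))*(-97) = ((-42 - 154)*(-59))*(-97) = -196*(-59)*(-97) = 11564*(-97) = -1121708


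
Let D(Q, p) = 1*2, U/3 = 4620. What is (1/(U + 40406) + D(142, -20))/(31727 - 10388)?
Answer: 108533/1157982174 ≈ 9.3726e-5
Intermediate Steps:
U = 13860 (U = 3*4620 = 13860)
D(Q, p) = 2
(1/(U + 40406) + D(142, -20))/(31727 - 10388) = (1/(13860 + 40406) + 2)/(31727 - 10388) = (1/54266 + 2)/21339 = (1/54266 + 2)*(1/21339) = (108533/54266)*(1/21339) = 108533/1157982174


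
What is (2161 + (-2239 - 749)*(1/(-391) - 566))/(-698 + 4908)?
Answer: 662110267/1646110 ≈ 402.23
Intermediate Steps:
(2161 + (-2239 - 749)*(1/(-391) - 566))/(-698 + 4908) = (2161 - 2988*(-1/391 - 566))/4210 = (2161 - 2988*(-221307/391))*(1/4210) = (2161 + 661265316/391)*(1/4210) = (662110267/391)*(1/4210) = 662110267/1646110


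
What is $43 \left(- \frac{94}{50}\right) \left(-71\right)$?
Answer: $\frac{143491}{25} \approx 5739.6$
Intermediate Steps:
$43 \left(- \frac{94}{50}\right) \left(-71\right) = 43 \left(\left(-94\right) \frac{1}{50}\right) \left(-71\right) = 43 \left(- \frac{47}{25}\right) \left(-71\right) = \left(- \frac{2021}{25}\right) \left(-71\right) = \frac{143491}{25}$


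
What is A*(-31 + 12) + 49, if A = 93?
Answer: -1718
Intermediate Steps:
A*(-31 + 12) + 49 = 93*(-31 + 12) + 49 = 93*(-19) + 49 = -1767 + 49 = -1718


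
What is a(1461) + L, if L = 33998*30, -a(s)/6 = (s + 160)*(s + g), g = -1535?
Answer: 1739664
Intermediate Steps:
a(s) = -6*(-1535 + s)*(160 + s) (a(s) = -6*(s + 160)*(s - 1535) = -6*(160 + s)*(-1535 + s) = -6*(-1535 + s)*(160 + s))
L = 1019940
a(1461) + L = (1473600 - 6*1461**2 + 8250*1461) + 1019940 = (1473600 - 6*2134521 + 12053250) + 1019940 = (1473600 - 12807126 + 12053250) + 1019940 = 719724 + 1019940 = 1739664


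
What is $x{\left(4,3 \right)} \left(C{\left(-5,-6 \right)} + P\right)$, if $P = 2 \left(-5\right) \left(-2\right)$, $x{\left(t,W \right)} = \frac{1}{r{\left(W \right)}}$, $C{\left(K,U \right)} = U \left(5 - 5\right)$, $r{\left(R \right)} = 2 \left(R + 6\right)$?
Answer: $\frac{10}{9} \approx 1.1111$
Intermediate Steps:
$r{\left(R \right)} = 12 + 2 R$ ($r{\left(R \right)} = 2 \left(6 + R\right) = 12 + 2 R$)
$C{\left(K,U \right)} = 0$ ($C{\left(K,U \right)} = U 0 = 0$)
$x{\left(t,W \right)} = \frac{1}{12 + 2 W}$
$P = 20$ ($P = \left(-10\right) \left(-2\right) = 20$)
$x{\left(4,3 \right)} \left(C{\left(-5,-6 \right)} + P\right) = \frac{1}{2 \left(6 + 3\right)} \left(0 + 20\right) = \frac{1}{2 \cdot 9} \cdot 20 = \frac{1}{2} \cdot \frac{1}{9} \cdot 20 = \frac{1}{18} \cdot 20 = \frac{10}{9}$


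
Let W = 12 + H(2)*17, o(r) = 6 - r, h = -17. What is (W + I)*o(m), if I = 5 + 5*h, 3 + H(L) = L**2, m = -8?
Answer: -714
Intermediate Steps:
H(L) = -3 + L**2
W = 29 (W = 12 + (-3 + 2**2)*17 = 12 + (-3 + 4)*17 = 12 + 1*17 = 12 + 17 = 29)
I = -80 (I = 5 + 5*(-17) = 5 - 85 = -80)
(W + I)*o(m) = (29 - 80)*(6 - 1*(-8)) = -51*(6 + 8) = -51*14 = -714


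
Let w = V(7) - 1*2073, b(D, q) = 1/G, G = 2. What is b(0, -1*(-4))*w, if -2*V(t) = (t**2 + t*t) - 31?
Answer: -4213/4 ≈ -1053.3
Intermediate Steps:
V(t) = 31/2 - t**2 (V(t) = -((t**2 + t*t) - 31)/2 = -((t**2 + t**2) - 31)/2 = -(2*t**2 - 31)/2 = -(-31 + 2*t**2)/2 = 31/2 - t**2)
b(D, q) = 1/2
w = -4213/2 (w = (31/2 - 1*7**2) - 1*2073 = (31/2 - 1*49) - 2073 = (31/2 - 49) - 2073 = -67/2 - 2073 = -4213/2 ≈ -2106.5)
b(0, -1*(-4))*w = (1/2)*(-4213/2) = -4213/4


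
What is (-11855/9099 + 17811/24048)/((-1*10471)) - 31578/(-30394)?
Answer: 24070154437645/23166459742608 ≈ 1.0390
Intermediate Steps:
(-11855/9099 + 17811/24048)/((-1*10471)) - 31578/(-30394) = (-11855*1/9099 + 17811*(1/24048))/(-10471) - 31578*(-1/30394) = (-11855/9099 + 1979/2672)*(-1/10471) + 15789/15197 = -13669639/24312528*(-1/10471) + 15789/15197 = 13669639/254576480688 + 15789/15197 = 24070154437645/23166459742608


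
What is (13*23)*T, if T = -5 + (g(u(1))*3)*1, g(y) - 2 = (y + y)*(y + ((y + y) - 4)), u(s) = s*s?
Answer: -1495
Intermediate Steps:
u(s) = s²
g(y) = 2 + 2*y*(-4 + 3*y) (g(y) = 2 + (y + y)*(y + ((y + y) - 4)) = 2 + (2*y)*(y + (2*y - 4)) = 2 + (2*y)*(y + (-4 + 2*y)) = 2 + (2*y)*(-4 + 3*y) = 2 + 2*y*(-4 + 3*y))
T = -5 (T = -5 + ((2 - 8*1² + 6*(1²)²)*3)*1 = -5 + ((2 - 8*1 + 6*1²)*3)*1 = -5 + ((2 - 8 + 6*1)*3)*1 = -5 + ((2 - 8 + 6)*3)*1 = -5 + (0*3)*1 = -5 + 0*1 = -5 + 0 = -5)
(13*23)*T = (13*23)*(-5) = 299*(-5) = -1495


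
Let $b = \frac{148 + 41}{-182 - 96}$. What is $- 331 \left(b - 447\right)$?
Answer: $\frac{41194605}{278} \approx 1.4818 \cdot 10^{5}$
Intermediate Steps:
$b = - \frac{189}{278}$ ($b = \frac{189}{-278} = 189 \left(- \frac{1}{278}\right) = - \frac{189}{278} \approx -0.67986$)
$- 331 \left(b - 447\right) = - 331 \left(- \frac{189}{278} - 447\right) = \left(-331\right) \left(- \frac{124455}{278}\right) = \frac{41194605}{278}$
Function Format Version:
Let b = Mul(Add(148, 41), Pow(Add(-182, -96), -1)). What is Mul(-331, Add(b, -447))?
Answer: Rational(41194605, 278) ≈ 1.4818e+5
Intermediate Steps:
b = Rational(-189, 278) (b = Mul(189, Pow(-278, -1)) = Mul(189, Rational(-1, 278)) = Rational(-189, 278) ≈ -0.67986)
Mul(-331, Add(b, -447)) = Mul(-331, Add(Rational(-189, 278), -447)) = Mul(-331, Rational(-124455, 278)) = Rational(41194605, 278)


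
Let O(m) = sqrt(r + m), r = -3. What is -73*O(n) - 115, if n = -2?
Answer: -115 - 73*I*sqrt(5) ≈ -115.0 - 163.23*I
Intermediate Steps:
O(m) = sqrt(-3 + m)
-73*O(n) - 115 = -73*sqrt(-3 - 2) - 115 = -73*I*sqrt(5) - 115 = -115 - 73*I*sqrt(5)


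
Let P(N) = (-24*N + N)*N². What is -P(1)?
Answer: 23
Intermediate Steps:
P(N) = -23*N³ (P(N) = (-23*N)*N² = -23*N³)
-P(1) = -(-23)*1³ = -(-23) = -1*(-23) = 23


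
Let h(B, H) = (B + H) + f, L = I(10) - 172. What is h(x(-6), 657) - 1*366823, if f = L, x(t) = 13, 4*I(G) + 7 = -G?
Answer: -1465317/4 ≈ -3.6633e+5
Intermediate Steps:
I(G) = -7/4 - G/4 (I(G) = -7/4 + (-G)/4 = -7/4 - G/4)
L = -705/4 (L = (-7/4 - ¼*10) - 172 = (-7/4 - 5/2) - 172 = -17/4 - 172 = -705/4 ≈ -176.25)
f = -705/4 ≈ -176.25
h(B, H) = -705/4 + B + H (h(B, H) = (B + H) - 705/4 = -705/4 + B + H)
h(x(-6), 657) - 1*366823 = (-705/4 + 13 + 657) - 1*366823 = 1975/4 - 366823 = -1465317/4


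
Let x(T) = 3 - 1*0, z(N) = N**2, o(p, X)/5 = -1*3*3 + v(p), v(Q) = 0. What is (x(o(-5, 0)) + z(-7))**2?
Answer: 2704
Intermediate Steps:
o(p, X) = -45 (o(p, X) = 5*(-1*3*3 + 0) = 5*(-3*3 + 0) = 5*(-9 + 0) = 5*(-9) = -45)
x(T) = 3 (x(T) = 3 + 0 = 3)
(x(o(-5, 0)) + z(-7))**2 = (3 + (-7)**2)**2 = (3 + 49)**2 = 52**2 = 2704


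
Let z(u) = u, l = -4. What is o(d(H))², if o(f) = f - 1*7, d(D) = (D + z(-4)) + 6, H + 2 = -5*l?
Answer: 169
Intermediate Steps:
H = 18 (H = -2 - 5*(-4) = -2 + 20 = 18)
d(D) = 2 + D (d(D) = (D - 4) + 6 = (-4 + D) + 6 = 2 + D)
o(f) = -7 + f (o(f) = f - 7 = -7 + f)
o(d(H))² = (-7 + (2 + 18))² = (-7 + 20)² = 13² = 169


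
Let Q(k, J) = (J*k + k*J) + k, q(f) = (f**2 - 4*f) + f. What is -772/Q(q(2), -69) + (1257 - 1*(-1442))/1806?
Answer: -327353/247422 ≈ -1.3231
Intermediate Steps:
q(f) = f**2 - 3*f
Q(k, J) = k + 2*J*k (Q(k, J) = (J*k + J*k) + k = 2*J*k + k = k + 2*J*k)
-772/Q(q(2), -69) + (1257 - 1*(-1442))/1806 = -772*1/(2*(1 + 2*(-69))*(-3 + 2)) + (1257 - 1*(-1442))/1806 = -772*(-1/(2*(1 - 138))) + (1257 + 1442)*(1/1806) = -772/((-2*(-137))) + 2699*(1/1806) = -772/274 + 2699/1806 = -772*1/274 + 2699/1806 = -386/137 + 2699/1806 = -327353/247422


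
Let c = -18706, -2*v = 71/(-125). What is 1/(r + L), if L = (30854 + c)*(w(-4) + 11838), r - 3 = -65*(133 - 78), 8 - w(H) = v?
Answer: 125/17987273246 ≈ 6.9494e-9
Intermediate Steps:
v = 71/250 (v = -71/(2*(-125)) = -71*(-1)/(2*125) = -½*(-71/125) = 71/250 ≈ 0.28400)
w(H) = 1929/250 (w(H) = 8 - 1*71/250 = 8 - 71/250 = 1929/250)
r = -3572 (r = 3 - 65*(133 - 78) = 3 - 65*55 = 3 - 3575 = -3572)
L = 17987719746/125 (L = (30854 - 18706)*(1929/250 + 11838) = 12148*(2961429/250) = 17987719746/125 ≈ 1.4390e+8)
1/(r + L) = 1/(-3572 + 17987719746/125) = 1/(17987273246/125) = 125/17987273246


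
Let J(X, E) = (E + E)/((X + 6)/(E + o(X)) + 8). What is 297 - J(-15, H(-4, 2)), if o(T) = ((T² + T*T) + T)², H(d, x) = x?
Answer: 448843771/1513807 ≈ 296.50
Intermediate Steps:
o(T) = (T + 2*T²)² (o(T) = ((T² + T²) + T)² = (2*T² + T)² = (T + 2*T²)²)
J(X, E) = 2*E/(8 + (6 + X)/(E + X²*(1 + 2*X)²)) (J(X, E) = (E + E)/((X + 6)/(E + X²*(1 + 2*X)²) + 8) = (2*E)/((6 + X)/(E + X²*(1 + 2*X)²) + 8) = (2*E)/(8 + (6 + X)/(E + X²*(1 + 2*X)²)) = 2*E/(8 + (6 + X)/(E + X²*(1 + 2*X)²)))
297 - J(-15, H(-4, 2)) = 297 - 2*2*(2 + (-15)²*(1 + 2*(-15))²)/(6 - 15 + 8*2 + 8*(-15)²*(1 + 2*(-15))²) = 297 - 2*2*(2 + 225*(1 - 30)²)/(6 - 15 + 16 + 8*225*(1 - 30)²) = 297 - 2*2*(2 + 225*(-29)²)/(6 - 15 + 16 + 8*225*(-29)²) = 297 - 2*2*(2 + 225*841)/(6 - 15 + 16 + 8*225*841) = 297 - 2*2*(2 + 189225)/(6 - 15 + 16 + 1513800) = 297 - 2*2*189227/1513807 = 297 - 1*756908/1513807 = 297 - 756908/1513807 = 448843771/1513807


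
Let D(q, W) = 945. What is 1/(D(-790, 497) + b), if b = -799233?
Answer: -1/798288 ≈ -1.2527e-6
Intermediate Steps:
1/(D(-790, 497) + b) = 1/(945 - 799233) = 1/(-798288) = -1/798288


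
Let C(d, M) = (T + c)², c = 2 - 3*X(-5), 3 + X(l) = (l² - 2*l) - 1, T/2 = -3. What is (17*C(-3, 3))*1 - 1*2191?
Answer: 157762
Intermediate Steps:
T = -6 (T = 2*(-3) = -6)
X(l) = -4 + l² - 2*l (X(l) = -3 + ((l² - 2*l) - 1) = -3 + (-1 + l² - 2*l) = -4 + l² - 2*l)
c = -91 (c = 2 - 3*(-4 + (-5)² - 2*(-5)) = 2 - 3*(-4 + 25 + 10) = 2 - 3*31 = 2 - 93 = -91)
C(d, M) = 9409 (C(d, M) = (-6 - 91)² = (-97)² = 9409)
(17*C(-3, 3))*1 - 1*2191 = (17*9409)*1 - 1*2191 = 159953*1 - 2191 = 159953 - 2191 = 157762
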